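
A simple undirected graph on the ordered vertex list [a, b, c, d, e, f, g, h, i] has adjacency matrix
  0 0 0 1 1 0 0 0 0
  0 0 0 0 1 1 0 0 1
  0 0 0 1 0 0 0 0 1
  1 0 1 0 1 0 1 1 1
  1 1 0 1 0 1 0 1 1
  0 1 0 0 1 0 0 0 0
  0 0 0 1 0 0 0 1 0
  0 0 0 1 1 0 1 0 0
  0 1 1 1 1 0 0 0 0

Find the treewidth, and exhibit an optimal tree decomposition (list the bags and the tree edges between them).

Treewidth 2.
One such decomposition:
Bags: B1 = {d, e, i}  B2 = {b, e, i}  B3 = {d, e, h}  B4 = {b, e, f}  B5 = {a, d, e}  B6 = {c, d, i}  B7 = {d, g, h}
Tree: B1–B2, B1–B3, B2–B4, B1–B5, B1–B6, B3–B7

Each bag holds 3 vertices, so the decomposition has width 2, which upper-bounds the treewidth. On the other hand G contains the 3-clique {d, g, h}. A clique must lie in a single bag of any decomposition, so no decomposition can have width below 2. Combining the bounds, tw(G) = 2.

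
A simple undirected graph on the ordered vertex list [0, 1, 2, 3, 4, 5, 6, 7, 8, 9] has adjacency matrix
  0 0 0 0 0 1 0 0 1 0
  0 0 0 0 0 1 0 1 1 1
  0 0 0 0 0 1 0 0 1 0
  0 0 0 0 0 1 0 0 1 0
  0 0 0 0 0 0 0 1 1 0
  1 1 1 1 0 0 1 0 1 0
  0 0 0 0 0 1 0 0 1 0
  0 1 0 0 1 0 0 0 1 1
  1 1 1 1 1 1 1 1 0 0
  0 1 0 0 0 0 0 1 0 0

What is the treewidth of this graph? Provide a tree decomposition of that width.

Treewidth 2.
One optimal decomposition is:
Bags: B1 = {1, 5, 8}  B2 = {1, 7, 8}  B3 = {1, 7, 9}  B4 = {4, 7, 8}  B5 = {0, 5, 8}  B6 = {2, 5, 8}  B7 = {3, 5, 8}  B8 = {5, 6, 8}
Tree: B1–B2, B2–B3, B2–B4, B1–B5, B1–B6, B1–B7, B5–B8

Each bag holds 3 vertices, so the decomposition has width 2, which upper-bounds the treewidth. Conversely, {4, 7, 8} is a clique of size 3, and the vertices of any clique must share a bag in every tree decomposition; so some bag has ≥ 3 vertices and tw(G) ≥ 2. Hence tw(G) = 2 exactly.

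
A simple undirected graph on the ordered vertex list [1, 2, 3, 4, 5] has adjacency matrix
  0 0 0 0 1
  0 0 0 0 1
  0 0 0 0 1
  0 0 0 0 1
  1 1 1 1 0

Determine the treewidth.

A width-1 tree decomposition is:
Bags: B1 = {2, 5}  B2 = {3, 5}  B3 = {1, 5}  B4 = {4, 5}
Tree: B1–B2, B2–B3, B3–B4
The largest bag has 2 vertices, giving width 1; this decomposition certifies tw(G) ≤ 1. Any graph with an edge has treewidth ≥ 1, and G has the edge 5–2. Hence tw(G) = 1 exactly.

1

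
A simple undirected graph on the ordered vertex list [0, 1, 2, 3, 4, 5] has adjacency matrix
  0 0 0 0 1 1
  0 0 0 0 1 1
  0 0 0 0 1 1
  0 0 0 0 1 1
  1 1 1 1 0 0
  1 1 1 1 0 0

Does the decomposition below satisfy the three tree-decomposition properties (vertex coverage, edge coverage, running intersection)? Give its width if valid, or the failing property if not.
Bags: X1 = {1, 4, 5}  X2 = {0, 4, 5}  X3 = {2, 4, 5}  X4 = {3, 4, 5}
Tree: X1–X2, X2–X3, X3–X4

Yes; width 2.

Vertex coverage: the bags together contain {0, 1, 2, 3, 4, 5}, the full vertex set. Edge coverage: each edge of G has both endpoints in at least one bag. Running intersection: for every vertex, the bags containing it form a connected subtree. All three properties hold, so this is a valid tree decomposition of width max|bag| − 1 = 2, and hence tw(G) ≤ 2.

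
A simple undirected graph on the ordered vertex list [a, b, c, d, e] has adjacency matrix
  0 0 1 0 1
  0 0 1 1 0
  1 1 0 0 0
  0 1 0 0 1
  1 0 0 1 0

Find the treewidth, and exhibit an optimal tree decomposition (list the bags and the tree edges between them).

Treewidth 2.
Bags: B1 = {b, c, d}  B2 = {c, d, e}  B3 = {a, c, e}
Tree: B1–B2, B2–B3

Each bag holds 3 vertices, so the decomposition has width 2, which upper-bounds the treewidth. The edges c–b–d–e–a–c form a cycle, so G is not a tree and its treewidth is at least 2. Combining the bounds, tw(G) = 2.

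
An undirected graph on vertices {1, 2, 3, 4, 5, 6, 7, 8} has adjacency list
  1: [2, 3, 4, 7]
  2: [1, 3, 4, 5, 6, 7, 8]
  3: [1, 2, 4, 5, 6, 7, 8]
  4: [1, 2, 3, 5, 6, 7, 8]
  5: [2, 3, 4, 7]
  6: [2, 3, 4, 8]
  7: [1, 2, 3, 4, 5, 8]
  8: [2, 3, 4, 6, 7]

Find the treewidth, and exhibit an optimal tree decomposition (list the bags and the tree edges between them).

Treewidth 4.
One optimal decomposition is:
Bags: B1 = {2, 3, 4, 7, 8}  B2 = {1, 2, 3, 4, 7}  B3 = {2, 3, 4, 5, 7}  B4 = {2, 3, 4, 6, 8}
Tree: B1–B2, B1–B3, B1–B4

Each bag holds 5 vertices, so the decomposition has width 4, which upper-bounds the treewidth. Conversely, {2, 3, 4, 6, 8} is a clique of size 5, and the vertices of any clique must share a bag in every tree decomposition; so some bag has ≥ 5 vertices and tw(G) ≥ 4. Combining the bounds, tw(G) = 4.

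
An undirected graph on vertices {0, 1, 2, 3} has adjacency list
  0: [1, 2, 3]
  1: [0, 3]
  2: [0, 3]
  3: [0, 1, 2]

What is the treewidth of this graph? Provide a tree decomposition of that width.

Each bag holds 3 vertices, so the decomposition has width 2, which upper-bounds the treewidth. Conversely, {0, 1, 3} is a clique of size 3, and the vertices of any clique must share a bag in every tree decomposition; so some bag has ≥ 3 vertices and tw(G) ≥ 2. Combining the bounds, tw(G) = 2.

Treewidth 2.
Bags: B1 = {0, 1, 3}  B2 = {0, 2, 3}
Tree: B1–B2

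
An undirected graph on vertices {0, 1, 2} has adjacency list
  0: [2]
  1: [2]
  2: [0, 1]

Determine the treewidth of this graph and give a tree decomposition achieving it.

Treewidth 1.
One optimal decomposition is:
Bags: B1 = {1, 2}  B2 = {0, 2}
Tree: B1–B2

The largest bag has 2 vertices, giving width 1; this decomposition certifies tw(G) ≤ 1. Since G has at least one edge (e.g. 1–2), it is not an edgeless graph, so tw(G) ≥ 1. Hence tw(G) = 1 exactly.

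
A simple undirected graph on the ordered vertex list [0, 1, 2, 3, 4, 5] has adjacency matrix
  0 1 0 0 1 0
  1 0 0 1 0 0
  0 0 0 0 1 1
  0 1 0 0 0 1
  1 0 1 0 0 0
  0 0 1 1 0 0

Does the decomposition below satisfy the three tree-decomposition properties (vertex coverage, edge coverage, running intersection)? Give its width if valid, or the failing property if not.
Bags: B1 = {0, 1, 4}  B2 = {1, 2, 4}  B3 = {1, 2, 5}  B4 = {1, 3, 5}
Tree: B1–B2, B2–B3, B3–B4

Yes; width 2.

Checking the three conditions: (i) the bags cover all of {0, 1, 2, 3, 4, 5}; (ii) for each edge, some bag contains both endpoints; (iii) the bags containing any fixed vertex form a subtree. All hold, so the decomposition is valid with width 3 − 1 = 2.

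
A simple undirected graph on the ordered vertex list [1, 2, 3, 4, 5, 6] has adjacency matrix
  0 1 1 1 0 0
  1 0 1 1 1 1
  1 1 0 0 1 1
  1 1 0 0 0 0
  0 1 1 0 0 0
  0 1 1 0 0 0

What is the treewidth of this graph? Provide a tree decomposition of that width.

The largest bag has 3 vertices, giving width 2; this decomposition certifies tw(G) ≤ 2. Conversely, {1, 2, 3} is a clique of size 3, and the vertices of any clique must share a bag in every tree decomposition; so some bag has ≥ 3 vertices and tw(G) ≥ 2. Combining the bounds, tw(G) = 2.

Treewidth 2.
One such decomposition:
Bags: B1 = {1, 2, 3}  B2 = {2, 3, 5}  B3 = {1, 2, 4}  B4 = {2, 3, 6}
Tree: B1–B2, B1–B3, B2–B4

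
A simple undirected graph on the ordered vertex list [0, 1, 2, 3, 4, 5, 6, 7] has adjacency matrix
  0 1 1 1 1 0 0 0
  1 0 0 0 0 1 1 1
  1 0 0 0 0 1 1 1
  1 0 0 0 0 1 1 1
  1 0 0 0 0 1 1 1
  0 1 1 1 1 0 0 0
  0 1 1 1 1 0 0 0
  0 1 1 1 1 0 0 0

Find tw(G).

4

A width-4 tree decomposition is:
Bags: B1 = {0, 1, 2, 3, 4}  B2 = {1, 2, 3, 4, 6}  B3 = {1, 2, 3, 4, 7}  B4 = {1, 2, 3, 4, 5}
Tree: B1–B2, B2–B3, B3–B4
Each bag holds 5 vertices, so the decomposition has width 4, which upper-bounds the treewidth. For the lower bound: the 5 vertex sets {0,3}, {2,6}, {4,7}, {1}, {5} are disjoint, each induces a connected subgraph, and every pair is joined by at least one edge of G. Contracting each set to a single vertex therefore yields K_{5} as a minor, and since treewidth is minor-monotone, tw(G) ≥ tw(K_{5}) = 4. Therefore the treewidth is 4.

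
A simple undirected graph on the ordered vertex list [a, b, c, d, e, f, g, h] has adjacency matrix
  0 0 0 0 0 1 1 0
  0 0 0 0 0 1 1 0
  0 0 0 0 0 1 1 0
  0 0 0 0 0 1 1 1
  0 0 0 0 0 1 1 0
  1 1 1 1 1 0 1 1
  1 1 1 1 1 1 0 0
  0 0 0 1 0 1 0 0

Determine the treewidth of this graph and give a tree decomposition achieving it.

Treewidth 2.
Bags: B1 = {d, f, h}  B2 = {d, f, g}  B3 = {a, f, g}  B4 = {c, f, g}  B5 = {e, f, g}  B6 = {b, f, g}
Tree: B1–B2, B2–B3, B2–B4, B2–B5, B5–B6

The largest bag has 3 vertices, giving width 2; this decomposition certifies tw(G) ≤ 2. On the other hand G contains the 3-clique {d, f, g}. A clique must lie in a single bag of any decomposition, so no decomposition can have width below 2. Hence tw(G) = 2 exactly.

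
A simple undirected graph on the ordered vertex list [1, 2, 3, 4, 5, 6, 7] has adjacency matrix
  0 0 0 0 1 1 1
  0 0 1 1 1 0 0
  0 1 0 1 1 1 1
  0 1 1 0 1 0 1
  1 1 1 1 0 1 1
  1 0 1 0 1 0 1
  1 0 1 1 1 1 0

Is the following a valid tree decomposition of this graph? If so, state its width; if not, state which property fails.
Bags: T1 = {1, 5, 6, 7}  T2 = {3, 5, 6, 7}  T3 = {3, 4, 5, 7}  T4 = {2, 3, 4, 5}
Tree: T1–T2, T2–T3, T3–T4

Yes; width 3.

Every vertex of G appears in some bag (union = {1, 2, 3, 4, 5, 6, 7}); every edge is covered by a bag; and for each vertex v the set of bags containing v is connected in the bag tree. The decomposition is therefore valid. The largest bag has 4 vertices, so the width is 3.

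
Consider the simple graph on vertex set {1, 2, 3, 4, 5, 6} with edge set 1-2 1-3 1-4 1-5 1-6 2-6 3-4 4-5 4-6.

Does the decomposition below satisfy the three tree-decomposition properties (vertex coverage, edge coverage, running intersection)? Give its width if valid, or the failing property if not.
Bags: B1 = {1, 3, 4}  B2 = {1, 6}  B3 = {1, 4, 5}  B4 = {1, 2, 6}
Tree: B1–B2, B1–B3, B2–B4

No — edge (4,6) lies in no bag.

A tree decomposition must satisfy three properties: every vertex lies in some bag; for every edge, both endpoints lie together in some bag; and for every vertex, the bags containing it form a connected subtree. Here edge (4,6) lies in no bag, so the decomposition is invalid.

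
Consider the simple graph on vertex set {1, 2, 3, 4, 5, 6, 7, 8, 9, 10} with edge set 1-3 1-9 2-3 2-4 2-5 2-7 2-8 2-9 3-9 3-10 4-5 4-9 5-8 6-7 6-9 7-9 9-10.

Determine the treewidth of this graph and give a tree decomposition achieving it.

The largest bag has 3 vertices, giving width 2; this decomposition certifies tw(G) ≤ 2. Conversely, {2, 5, 8} is a clique of size 3, and the vertices of any clique must share a bag in every tree decomposition; so some bag has ≥ 3 vertices and tw(G) ≥ 2. Hence tw(G) = 2 exactly.

Treewidth 2.
Bags: B1 = {2, 7, 9}  B2 = {2, 3, 9}  B3 = {6, 7, 9}  B4 = {1, 3, 9}  B5 = {2, 4, 9}  B6 = {2, 4, 5}  B7 = {3, 9, 10}  B8 = {2, 5, 8}
Tree: B1–B2, B1–B3, B2–B4, B1–B5, B5–B6, B4–B7, B6–B8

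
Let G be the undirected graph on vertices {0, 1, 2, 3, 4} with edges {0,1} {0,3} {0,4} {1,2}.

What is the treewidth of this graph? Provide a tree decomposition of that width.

Treewidth 1.
One optimal decomposition is:
Bags: B1 = {0, 3}  B2 = {0, 1}  B3 = {1, 2}  B4 = {0, 4}
Tree: B1–B2, B2–B3, B1–B4

Every bag has size at most 2, so the width is 2 − 1 = 1 and tw(G) ≤ 1. G has an edge, so its treewidth is at least 1. The upper and lower bounds meet at 1, so that is the treewidth.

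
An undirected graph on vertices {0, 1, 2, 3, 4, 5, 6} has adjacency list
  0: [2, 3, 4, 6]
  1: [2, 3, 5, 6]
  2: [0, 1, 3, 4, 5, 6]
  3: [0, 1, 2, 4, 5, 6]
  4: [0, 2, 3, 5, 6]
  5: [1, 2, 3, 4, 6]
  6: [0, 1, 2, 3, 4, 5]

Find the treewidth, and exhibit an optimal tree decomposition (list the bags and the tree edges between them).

Treewidth 4.
One such decomposition:
Bags: B1 = {0, 2, 3, 4, 6}  B2 = {2, 3, 4, 5, 6}  B3 = {1, 2, 3, 5, 6}
Tree: B1–B2, B2–B3

The largest bag has 5 vertices, giving width 4; this decomposition certifies tw(G) ≤ 4. For the lower bound, the 5 vertices {1, 2, 3, 5, 6} are pairwise adjacent, and any tree decomposition puts a clique entirely inside one bag — forcing width ≥ 4. The upper and lower bounds meet at 4, so that is the treewidth.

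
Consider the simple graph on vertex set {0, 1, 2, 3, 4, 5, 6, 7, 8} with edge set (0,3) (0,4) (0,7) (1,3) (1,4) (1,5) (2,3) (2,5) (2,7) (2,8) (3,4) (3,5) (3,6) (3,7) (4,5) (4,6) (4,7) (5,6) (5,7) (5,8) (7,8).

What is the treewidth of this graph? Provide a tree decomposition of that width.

Each bag holds 4 vertices, so the decomposition has width 3, which upper-bounds the treewidth. For the lower bound, the 4 vertices {2, 5, 7, 8} are pairwise adjacent, and any tree decomposition puts a clique entirely inside one bag — forcing width ≥ 3. Therefore the treewidth is 3.

Treewidth 3.
One such decomposition:
Bags: B1 = {3, 4, 5, 7}  B2 = {1, 3, 4, 5}  B3 = {0, 3, 4, 7}  B4 = {3, 4, 5, 6}  B5 = {2, 3, 5, 7}  B6 = {2, 5, 7, 8}
Tree: B1–B2, B1–B3, B1–B4, B1–B5, B5–B6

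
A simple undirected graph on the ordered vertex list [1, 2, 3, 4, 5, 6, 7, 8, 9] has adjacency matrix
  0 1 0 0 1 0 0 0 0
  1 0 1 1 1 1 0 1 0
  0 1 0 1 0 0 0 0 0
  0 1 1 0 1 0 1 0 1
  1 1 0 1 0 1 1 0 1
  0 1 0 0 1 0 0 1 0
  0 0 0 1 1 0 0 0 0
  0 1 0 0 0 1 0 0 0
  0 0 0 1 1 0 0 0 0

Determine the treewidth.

2

A width-2 tree decomposition is:
Bags: B1 = {2, 3, 4}  B2 = {2, 4, 5}  B3 = {2, 5, 6}  B4 = {4, 5, 9}  B5 = {2, 6, 8}  B6 = {1, 2, 5}  B7 = {4, 5, 7}
Tree: B1–B2, B2–B3, B2–B4, B3–B5, B3–B6, B2–B7
Each bag holds 3 vertices, so the decomposition has width 2, which upper-bounds the treewidth. For the lower bound, the 3 vertices {4, 5, 9} are pairwise adjacent, and any tree decomposition puts a clique entirely inside one bag — forcing width ≥ 2. The upper and lower bounds meet at 2, so that is the treewidth.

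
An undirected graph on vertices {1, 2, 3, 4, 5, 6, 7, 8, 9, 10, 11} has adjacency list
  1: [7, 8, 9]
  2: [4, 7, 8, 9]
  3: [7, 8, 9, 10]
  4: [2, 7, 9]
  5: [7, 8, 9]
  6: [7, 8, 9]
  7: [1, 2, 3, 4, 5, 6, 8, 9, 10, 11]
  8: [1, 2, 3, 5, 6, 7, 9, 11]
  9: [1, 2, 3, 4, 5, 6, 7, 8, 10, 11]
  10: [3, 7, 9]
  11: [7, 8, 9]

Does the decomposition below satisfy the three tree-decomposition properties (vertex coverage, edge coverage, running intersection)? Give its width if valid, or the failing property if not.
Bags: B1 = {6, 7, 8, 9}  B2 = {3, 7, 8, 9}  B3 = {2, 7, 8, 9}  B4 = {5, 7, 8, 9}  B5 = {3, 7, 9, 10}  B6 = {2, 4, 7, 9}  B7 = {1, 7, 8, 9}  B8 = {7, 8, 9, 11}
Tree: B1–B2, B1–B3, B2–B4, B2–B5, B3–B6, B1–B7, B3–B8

Checking the three conditions: (i) the bags cover all of {1, 2, 3, 4, 5, 6, 7, 8, 9, 10, 11}; (ii) for each edge, some bag contains both endpoints; (iii) the bags containing any fixed vertex form a subtree. All hold, so the decomposition is valid with width 4 − 1 = 3.

Yes; width 3.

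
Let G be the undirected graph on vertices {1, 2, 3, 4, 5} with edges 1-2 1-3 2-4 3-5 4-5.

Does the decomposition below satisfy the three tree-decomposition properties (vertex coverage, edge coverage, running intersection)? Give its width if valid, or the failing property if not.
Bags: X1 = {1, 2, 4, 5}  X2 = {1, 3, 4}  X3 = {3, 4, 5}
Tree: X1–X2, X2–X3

No — bags containing vertex 5 are not connected in the tree.

A tree decomposition must satisfy three properties: every vertex lies in some bag; for every edge, both endpoints lie together in some bag; and for every vertex, the bags containing it form a connected subtree. Here bags containing vertex 5 are not connected in the tree, so the decomposition is invalid.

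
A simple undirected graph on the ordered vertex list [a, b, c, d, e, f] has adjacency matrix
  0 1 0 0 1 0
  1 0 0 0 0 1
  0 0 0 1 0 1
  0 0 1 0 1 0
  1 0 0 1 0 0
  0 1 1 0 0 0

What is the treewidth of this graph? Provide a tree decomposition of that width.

Every bag has size at most 3, so the width is 3 − 1 = 2 and tw(G) ≤ 2. Since c–d–e–a–b–f–c is a cycle in G, G is not acyclic. Forests are exactly the graphs of treewidth ≤ 1, so tw(G) ≥ 2. Combining the bounds, tw(G) = 2.

Treewidth 2.
Bags: B1 = {c, d, e}  B2 = {a, c, e}  B3 = {a, b, c}  B4 = {b, c, f}
Tree: B1–B2, B2–B3, B3–B4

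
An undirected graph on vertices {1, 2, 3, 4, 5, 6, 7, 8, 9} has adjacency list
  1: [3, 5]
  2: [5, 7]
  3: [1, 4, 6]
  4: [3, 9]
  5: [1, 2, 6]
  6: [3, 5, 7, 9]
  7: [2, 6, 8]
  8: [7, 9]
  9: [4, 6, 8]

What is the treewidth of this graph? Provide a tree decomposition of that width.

Treewidth 3.
One optimal decomposition is:
Bags: B1 = {2, 5, 7, 8}  B2 = {5, 6, 7, 8}  B3 = {5, 6, 8, 9}  B4 = {1, 5, 6, 9}  B5 = {1, 3, 6, 9}  B6 = {1, 3, 4, 9}
Tree: B1–B2, B2–B3, B3–B4, B4–B5, B5–B6

Each bag holds 4 vertices, so the decomposition has width 3, which upper-bounds the treewidth. For the lower bound: the 4 vertex sets {2,7,8}, {5}, {6}, {1,3,4,9} are disjoint, each induces a connected subgraph, and every pair is joined by at least one edge of G. Contracting each set to a single vertex therefore yields K_{4} as a minor, and since treewidth is minor-monotone, tw(G) ≥ tw(K_{4}) = 3. The upper and lower bounds meet at 3, so that is the treewidth.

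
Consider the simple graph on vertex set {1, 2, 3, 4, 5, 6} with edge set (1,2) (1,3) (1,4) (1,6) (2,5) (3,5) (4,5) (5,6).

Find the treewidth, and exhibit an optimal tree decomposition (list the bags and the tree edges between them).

The largest bag has 3 vertices, giving width 2; this decomposition certifies tw(G) ≤ 2. Since 4–5–6–1–4 is a cycle in G, G is not acyclic. Forests are exactly the graphs of treewidth ≤ 1, so tw(G) ≥ 2. Therefore the treewidth is 2.

Treewidth 2.
One optimal decomposition is:
Bags: B1 = {1, 4, 5}  B2 = {1, 5, 6}  B3 = {1, 2, 5}  B4 = {1, 3, 5}
Tree: B1–B2, B2–B3, B3–B4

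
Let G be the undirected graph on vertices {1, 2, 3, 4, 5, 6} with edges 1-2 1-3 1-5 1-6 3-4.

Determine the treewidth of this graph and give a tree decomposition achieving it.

The largest bag has 2 vertices, giving width 1; this decomposition certifies tw(G) ≤ 1. G has an edge, so its treewidth is at least 1. Hence tw(G) = 1 exactly.

Treewidth 1.
One optimal decomposition is:
Bags: B1 = {1, 6}  B2 = {1, 3}  B3 = {1, 2}  B4 = {1, 5}  B5 = {3, 4}
Tree: B1–B2, B1–B3, B1–B4, B2–B5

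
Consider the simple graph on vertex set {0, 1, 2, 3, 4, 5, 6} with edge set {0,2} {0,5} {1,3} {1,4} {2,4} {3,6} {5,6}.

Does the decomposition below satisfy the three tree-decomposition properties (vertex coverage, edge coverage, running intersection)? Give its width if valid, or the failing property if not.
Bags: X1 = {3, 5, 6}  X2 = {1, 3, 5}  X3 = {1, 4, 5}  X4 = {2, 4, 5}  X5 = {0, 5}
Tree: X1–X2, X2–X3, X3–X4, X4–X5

A tree decomposition must satisfy three properties: every vertex lies in some bag; for every edge, both endpoints lie together in some bag; and for every vertex, the bags containing it form a connected subtree. Here edge (2,0) lies in no bag, so the decomposition is invalid.

No — edge (2,0) lies in no bag.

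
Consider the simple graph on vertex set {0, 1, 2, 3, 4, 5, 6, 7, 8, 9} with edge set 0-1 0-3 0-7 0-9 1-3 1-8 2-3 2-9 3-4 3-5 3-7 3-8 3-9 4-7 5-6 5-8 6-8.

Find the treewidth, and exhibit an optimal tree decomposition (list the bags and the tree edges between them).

Treewidth 2.
Bags: B1 = {0, 1, 3}  B2 = {0, 3, 9}  B3 = {0, 3, 7}  B4 = {1, 3, 8}  B5 = {3, 4, 7}  B6 = {3, 5, 8}  B7 = {2, 3, 9}  B8 = {5, 6, 8}
Tree: B1–B2, B2–B3, B1–B4, B3–B5, B4–B6, B2–B7, B6–B8

The largest bag has 3 vertices, giving width 2; this decomposition certifies tw(G) ≤ 2. On the other hand G contains the 3-clique {0, 1, 3}. A clique must lie in a single bag of any decomposition, so no decomposition can have width below 2. Combining the bounds, tw(G) = 2.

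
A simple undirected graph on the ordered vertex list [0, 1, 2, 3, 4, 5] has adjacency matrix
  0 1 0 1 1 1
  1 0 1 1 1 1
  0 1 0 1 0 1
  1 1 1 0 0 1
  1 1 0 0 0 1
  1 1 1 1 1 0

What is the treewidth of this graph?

A width-3 tree decomposition is:
Bags: B1 = {0, 1, 4, 5}  B2 = {0, 1, 3, 5}  B3 = {1, 2, 3, 5}
Tree: B1–B2, B2–B3
Each bag holds 4 vertices, so the decomposition has width 3, which upper-bounds the treewidth. On the other hand G contains the 4-clique {0, 1, 3, 5}. A clique must lie in a single bag of any decomposition, so no decomposition can have width below 3. Hence tw(G) = 3 exactly.

3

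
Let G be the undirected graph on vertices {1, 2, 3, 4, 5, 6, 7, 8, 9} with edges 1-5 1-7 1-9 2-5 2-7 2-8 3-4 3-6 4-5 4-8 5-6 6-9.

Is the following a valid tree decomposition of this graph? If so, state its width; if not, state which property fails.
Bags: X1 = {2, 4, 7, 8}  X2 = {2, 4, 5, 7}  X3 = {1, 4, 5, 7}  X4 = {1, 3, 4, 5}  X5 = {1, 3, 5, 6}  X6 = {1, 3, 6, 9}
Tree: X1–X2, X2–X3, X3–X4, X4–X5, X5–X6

Checking the three conditions: (i) the bags cover all of {1, 2, 3, 4, 5, 6, 7, 8, 9}; (ii) for each edge, some bag contains both endpoints; (iii) the bags containing any fixed vertex form a subtree. All hold, so the decomposition is valid with width 4 − 1 = 3.

Yes; width 3.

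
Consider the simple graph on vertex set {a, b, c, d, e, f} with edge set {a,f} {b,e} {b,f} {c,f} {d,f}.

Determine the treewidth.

A width-1 tree decomposition is:
Bags: B1 = {b, f}  B2 = {a, f}  B3 = {d, f}  B4 = {b, e}  B5 = {c, f}
Tree: B1–B2, B1–B3, B1–B4, B3–B5
Every bag has size at most 2, so the width is 2 − 1 = 1 and tw(G) ≤ 1. Any graph with an edge has treewidth ≥ 1, and G has the edge f–b. The upper and lower bounds meet at 1, so that is the treewidth.

1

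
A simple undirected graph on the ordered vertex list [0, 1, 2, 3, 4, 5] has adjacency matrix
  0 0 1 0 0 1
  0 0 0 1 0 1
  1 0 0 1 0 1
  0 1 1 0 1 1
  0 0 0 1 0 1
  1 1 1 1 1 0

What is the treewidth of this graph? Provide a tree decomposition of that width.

Treewidth 2.
Bags: B1 = {2, 3, 5}  B2 = {3, 4, 5}  B3 = {1, 3, 5}  B4 = {0, 2, 5}
Tree: B1–B2, B2–B3, B1–B4

The largest bag has 3 vertices, giving width 2; this decomposition certifies tw(G) ≤ 2. Conversely, {0, 2, 5} is a clique of size 3, and the vertices of any clique must share a bag in every tree decomposition; so some bag has ≥ 3 vertices and tw(G) ≥ 2. The upper and lower bounds meet at 2, so that is the treewidth.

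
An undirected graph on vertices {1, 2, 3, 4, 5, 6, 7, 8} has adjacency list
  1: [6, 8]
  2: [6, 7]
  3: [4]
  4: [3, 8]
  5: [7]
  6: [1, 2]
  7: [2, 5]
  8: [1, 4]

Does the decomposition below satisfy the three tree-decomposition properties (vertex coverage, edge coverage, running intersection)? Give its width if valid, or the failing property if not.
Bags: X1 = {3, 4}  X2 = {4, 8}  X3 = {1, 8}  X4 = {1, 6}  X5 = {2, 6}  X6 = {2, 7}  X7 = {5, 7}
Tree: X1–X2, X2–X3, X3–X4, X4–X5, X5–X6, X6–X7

Yes; width 1.

Checking the three conditions: (i) the bags cover all of {1, 2, 3, 4, 5, 6, 7, 8}; (ii) for each edge, some bag contains both endpoints; (iii) the bags containing any fixed vertex form a subtree. All hold, so the decomposition is valid with width 2 − 1 = 1.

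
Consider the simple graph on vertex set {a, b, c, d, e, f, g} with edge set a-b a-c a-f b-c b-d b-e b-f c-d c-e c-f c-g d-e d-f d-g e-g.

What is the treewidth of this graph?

3

A width-3 tree decomposition is:
Bags: B1 = {b, c, d, f}  B2 = {b, c, d, e}  B3 = {a, b, c, f}  B4 = {c, d, e, g}
Tree: B1–B2, B1–B3, B2–B4
The largest bag has 4 vertices, giving width 3; this decomposition certifies tw(G) ≤ 3. On the other hand G contains the 4-clique {c, d, e, g}. A clique must lie in a single bag of any decomposition, so no decomposition can have width below 3. Therefore the treewidth is 3.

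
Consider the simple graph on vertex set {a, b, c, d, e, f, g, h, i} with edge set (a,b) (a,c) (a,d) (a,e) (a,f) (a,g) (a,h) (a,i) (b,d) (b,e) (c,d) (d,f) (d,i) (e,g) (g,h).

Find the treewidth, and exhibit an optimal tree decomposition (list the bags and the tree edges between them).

Every bag has size at most 3, so the width is 3 − 1 = 2 and tw(G) ≤ 2. Conversely, {a, c, d} is a clique of size 3, and the vertices of any clique must share a bag in every tree decomposition; so some bag has ≥ 3 vertices and tw(G) ≥ 2. Hence tw(G) = 2 exactly.

Treewidth 2.
Bags: B1 = {a, b, e}  B2 = {a, b, d}  B3 = {a, d, i}  B4 = {a, d, f}  B5 = {a, e, g}  B6 = {a, g, h}  B7 = {a, c, d}
Tree: B1–B2, B2–B3, B2–B4, B1–B5, B5–B6, B2–B7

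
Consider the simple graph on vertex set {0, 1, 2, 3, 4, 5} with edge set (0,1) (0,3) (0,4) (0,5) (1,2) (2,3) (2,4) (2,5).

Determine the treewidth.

2

A width-2 tree decomposition is:
Bags: B1 = {0, 2, 3}  B2 = {0, 1, 2}  B3 = {0, 2, 5}  B4 = {0, 2, 4}
Tree: B1–B2, B2–B3, B3–B4
The largest bag has 3 vertices, giving width 2; this decomposition certifies tw(G) ≤ 2. The edges 3–0–1–2–3 form a cycle, so G is not a tree and its treewidth is at least 2. The upper and lower bounds meet at 2, so that is the treewidth.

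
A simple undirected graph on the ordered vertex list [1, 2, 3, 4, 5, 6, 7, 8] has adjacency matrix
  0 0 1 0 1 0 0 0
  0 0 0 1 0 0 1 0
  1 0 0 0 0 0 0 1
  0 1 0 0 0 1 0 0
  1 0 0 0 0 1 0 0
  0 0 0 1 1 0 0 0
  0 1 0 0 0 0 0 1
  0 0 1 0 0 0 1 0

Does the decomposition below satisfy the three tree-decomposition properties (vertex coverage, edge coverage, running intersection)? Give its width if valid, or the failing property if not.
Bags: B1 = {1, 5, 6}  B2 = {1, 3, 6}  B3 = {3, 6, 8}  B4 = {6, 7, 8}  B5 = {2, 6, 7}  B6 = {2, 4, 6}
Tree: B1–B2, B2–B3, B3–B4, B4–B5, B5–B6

Vertex coverage: the bags together contain {1, 2, 3, 4, 5, 6, 7, 8}, the full vertex set. Edge coverage: each edge of G has both endpoints in at least one bag. Running intersection: for every vertex, the bags containing it form a connected subtree. All three properties hold, so this is a valid tree decomposition of width max|bag| − 1 = 2, and hence tw(G) ≤ 2.

Yes; width 2.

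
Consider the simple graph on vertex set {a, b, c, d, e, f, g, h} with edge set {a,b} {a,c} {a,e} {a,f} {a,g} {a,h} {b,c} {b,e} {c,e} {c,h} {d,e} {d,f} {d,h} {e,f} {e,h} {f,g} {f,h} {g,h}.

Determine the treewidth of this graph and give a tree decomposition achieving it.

Treewidth 3.
One such decomposition:
Bags: B1 = {a, e, f, h}  B2 = {a, f, g, h}  B3 = {a, c, e, h}  B4 = {d, e, f, h}  B5 = {a, b, c, e}
Tree: B1–B2, B1–B3, B1–B4, B3–B5

The largest bag has 4 vertices, giving width 3; this decomposition certifies tw(G) ≤ 3. On the other hand G contains the 4-clique {a, c, e, h}. A clique must lie in a single bag of any decomposition, so no decomposition can have width below 3. Combining the bounds, tw(G) = 3.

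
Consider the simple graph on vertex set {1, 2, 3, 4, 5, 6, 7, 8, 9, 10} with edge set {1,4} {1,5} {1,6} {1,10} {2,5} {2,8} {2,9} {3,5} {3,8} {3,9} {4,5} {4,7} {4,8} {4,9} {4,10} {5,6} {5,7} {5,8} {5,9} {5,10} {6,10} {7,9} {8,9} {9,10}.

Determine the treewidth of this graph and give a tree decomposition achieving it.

Treewidth 3.
One such decomposition:
Bags: B1 = {4, 5, 8, 9}  B2 = {4, 5, 7, 9}  B3 = {4, 5, 9, 10}  B4 = {1, 4, 5, 10}  B5 = {1, 5, 6, 10}  B6 = {2, 5, 8, 9}  B7 = {3, 5, 8, 9}
Tree: B1–B2, B1–B3, B3–B4, B4–B5, B1–B6, B6–B7

Every bag has size at most 4, so the width is 4 − 1 = 3 and tw(G) ≤ 3. For the lower bound, the 4 vertices {1, 4, 5, 10} are pairwise adjacent, and any tree decomposition puts a clique entirely inside one bag — forcing width ≥ 3. The upper and lower bounds meet at 3, so that is the treewidth.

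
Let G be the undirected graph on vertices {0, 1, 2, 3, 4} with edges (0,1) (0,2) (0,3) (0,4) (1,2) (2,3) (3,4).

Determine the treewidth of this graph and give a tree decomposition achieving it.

Treewidth 2.
Bags: B1 = {0, 2, 3}  B2 = {0, 3, 4}  B3 = {0, 1, 2}
Tree: B1–B2, B1–B3

Each bag holds 3 vertices, so the decomposition has width 2, which upper-bounds the treewidth. For the lower bound, the 3 vertices {0, 1, 2} are pairwise adjacent, and any tree decomposition puts a clique entirely inside one bag — forcing width ≥ 2. Therefore the treewidth is 2.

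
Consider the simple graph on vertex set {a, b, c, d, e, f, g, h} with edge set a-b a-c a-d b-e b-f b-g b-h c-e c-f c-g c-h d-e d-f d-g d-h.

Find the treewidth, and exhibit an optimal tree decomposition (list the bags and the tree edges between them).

Every bag has size at most 4, so the width is 4 − 1 = 3 and tw(G) ≤ 3. For the lower bound: the 4 vertex sets {c,h}, {a,b}, {d}, {g} are disjoint, each induces a connected subgraph, and every pair is joined by at least one edge of G. Contracting each set to a single vertex therefore yields K_{4} as a minor, and since treewidth is minor-monotone, tw(G) ≥ tw(K_{4}) = 3. Therefore the treewidth is 3.

Treewidth 3.
One such decomposition:
Bags: B1 = {b, c, d, h}  B2 = {a, b, c, d}  B3 = {b, c, d, g}  B4 = {b, c, d, e}  B5 = {b, c, d, f}
Tree: B1–B2, B2–B3, B3–B4, B4–B5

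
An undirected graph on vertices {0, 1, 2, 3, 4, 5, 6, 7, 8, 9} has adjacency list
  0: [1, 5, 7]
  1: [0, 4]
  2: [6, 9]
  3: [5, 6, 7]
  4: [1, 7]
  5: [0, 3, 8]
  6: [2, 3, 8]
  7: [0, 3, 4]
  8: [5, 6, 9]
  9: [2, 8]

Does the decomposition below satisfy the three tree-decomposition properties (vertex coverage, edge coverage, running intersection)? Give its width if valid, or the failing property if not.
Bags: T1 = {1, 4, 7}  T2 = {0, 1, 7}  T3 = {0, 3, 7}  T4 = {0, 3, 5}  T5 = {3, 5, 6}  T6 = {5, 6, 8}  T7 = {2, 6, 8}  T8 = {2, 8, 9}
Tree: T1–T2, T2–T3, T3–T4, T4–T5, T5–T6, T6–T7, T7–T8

Yes; width 2.

Checking the three conditions: (i) the bags cover all of {0, 1, 2, 3, 4, 5, 6, 7, 8, 9}; (ii) for each edge, some bag contains both endpoints; (iii) the bags containing any fixed vertex form a subtree. All hold, so the decomposition is valid with width 3 − 1 = 2.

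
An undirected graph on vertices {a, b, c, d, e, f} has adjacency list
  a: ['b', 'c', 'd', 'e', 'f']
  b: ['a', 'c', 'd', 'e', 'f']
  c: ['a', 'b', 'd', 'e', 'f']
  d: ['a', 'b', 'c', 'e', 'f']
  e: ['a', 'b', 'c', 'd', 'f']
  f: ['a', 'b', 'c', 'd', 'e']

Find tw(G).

A width-5 tree decomposition is:
Bags: B1 = {a, b, c, d, e, f}
Tree: (single bag)
A single bag containing all 6 vertices is trivially a valid decomposition of width 5. For the lower bound, the 6 vertices {a, b, c, d, e, f} are pairwise adjacent, and any tree decomposition puts a clique entirely inside one bag — forcing width ≥ 5. The upper and lower bounds meet at 5, so that is the treewidth.

5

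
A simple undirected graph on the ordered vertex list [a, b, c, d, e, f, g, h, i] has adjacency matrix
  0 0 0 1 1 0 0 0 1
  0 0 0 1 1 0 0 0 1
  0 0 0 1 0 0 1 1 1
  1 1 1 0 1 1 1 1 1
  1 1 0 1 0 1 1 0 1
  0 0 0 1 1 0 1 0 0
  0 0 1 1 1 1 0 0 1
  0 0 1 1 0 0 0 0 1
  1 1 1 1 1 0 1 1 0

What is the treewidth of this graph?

3

A width-3 tree decomposition is:
Bags: B1 = {d, e, g, i}  B2 = {c, d, g, i}  B3 = {d, e, f, g}  B4 = {a, d, e, i}  B5 = {b, d, e, i}  B6 = {c, d, h, i}
Tree: B1–B2, B1–B3, B1–B4, B4–B5, B2–B6
Each bag holds 4 vertices, so the decomposition has width 3, which upper-bounds the treewidth. On the other hand G contains the 4-clique {d, e, f, g}. A clique must lie in a single bag of any decomposition, so no decomposition can have width below 3. Hence tw(G) = 3 exactly.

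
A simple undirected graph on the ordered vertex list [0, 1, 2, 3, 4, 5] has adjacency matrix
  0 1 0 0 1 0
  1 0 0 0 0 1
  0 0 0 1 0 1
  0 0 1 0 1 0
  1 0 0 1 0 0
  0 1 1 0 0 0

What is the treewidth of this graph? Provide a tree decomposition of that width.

The largest bag has 3 vertices, giving width 2; this decomposition certifies tw(G) ≤ 2. The edges 3–2–5–1–0–4–3 form a cycle, so G is not a tree and its treewidth is at least 2. Therefore the treewidth is 2.

Treewidth 2.
Bags: B1 = {2, 3, 5}  B2 = {1, 3, 5}  B3 = {0, 1, 3}  B4 = {0, 3, 4}
Tree: B1–B2, B2–B3, B3–B4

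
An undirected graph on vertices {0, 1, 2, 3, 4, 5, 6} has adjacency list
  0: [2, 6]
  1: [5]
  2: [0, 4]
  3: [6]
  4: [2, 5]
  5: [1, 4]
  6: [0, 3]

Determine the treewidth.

A width-1 tree decomposition is:
Bags: B1 = {1, 5}  B2 = {4, 5}  B3 = {2, 4}  B4 = {0, 2}  B5 = {0, 6}  B6 = {3, 6}
Tree: B1–B2, B2–B3, B3–B4, B4–B5, B5–B6
Every bag has size at most 2, so the width is 2 − 1 = 1 and tw(G) ≤ 1. Any graph with an edge has treewidth ≥ 1, and G has the edge 1–5. The upper and lower bounds meet at 1, so that is the treewidth.

1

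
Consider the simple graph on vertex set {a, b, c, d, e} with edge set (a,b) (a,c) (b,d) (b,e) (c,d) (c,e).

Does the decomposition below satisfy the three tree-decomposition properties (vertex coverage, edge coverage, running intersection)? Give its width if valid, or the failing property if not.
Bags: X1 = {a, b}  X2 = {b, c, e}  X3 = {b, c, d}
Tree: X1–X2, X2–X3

No — edge (c,a) lies in no bag.

A tree decomposition must satisfy three properties: every vertex lies in some bag; for every edge, both endpoints lie together in some bag; and for every vertex, the bags containing it form a connected subtree. Here edge (c,a) lies in no bag, so the decomposition is invalid.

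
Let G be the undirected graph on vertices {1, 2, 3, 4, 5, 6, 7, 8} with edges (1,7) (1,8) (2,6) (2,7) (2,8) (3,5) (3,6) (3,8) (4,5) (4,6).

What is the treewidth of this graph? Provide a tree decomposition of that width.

Treewidth 2.
One such decomposition:
Bags: B1 = {1, 2, 7}  B2 = {1, 2, 8}  B3 = {2, 6, 8}  B4 = {3, 6, 8}  B5 = {3, 4, 6}  B6 = {3, 4, 5}
Tree: B1–B2, B2–B3, B3–B4, B4–B5, B5–B6

Each bag holds 3 vertices, so the decomposition has width 2, which upper-bounds the treewidth. The edges 7–1–8–2–7 form a cycle, so G is not a tree and its treewidth is at least 2. Hence tw(G) = 2 exactly.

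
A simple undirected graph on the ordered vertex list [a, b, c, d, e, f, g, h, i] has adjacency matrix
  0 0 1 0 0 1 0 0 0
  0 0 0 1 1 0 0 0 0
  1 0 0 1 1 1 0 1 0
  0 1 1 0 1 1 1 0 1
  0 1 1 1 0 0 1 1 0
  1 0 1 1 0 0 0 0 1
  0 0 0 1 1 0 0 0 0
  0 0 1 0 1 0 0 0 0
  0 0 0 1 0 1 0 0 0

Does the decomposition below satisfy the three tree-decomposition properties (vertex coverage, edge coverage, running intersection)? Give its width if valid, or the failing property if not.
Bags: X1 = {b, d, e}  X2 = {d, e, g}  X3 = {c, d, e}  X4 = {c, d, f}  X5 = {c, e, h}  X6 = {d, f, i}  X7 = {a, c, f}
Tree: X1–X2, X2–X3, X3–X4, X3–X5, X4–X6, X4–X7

Vertex coverage: the bags together contain {a, b, c, d, e, f, g, h, i}, the full vertex set. Edge coverage: each edge of G has both endpoints in at least one bag. Running intersection: for every vertex, the bags containing it form a connected subtree. All three properties hold, so this is a valid tree decomposition of width max|bag| − 1 = 2, and hence tw(G) ≤ 2.

Yes; width 2.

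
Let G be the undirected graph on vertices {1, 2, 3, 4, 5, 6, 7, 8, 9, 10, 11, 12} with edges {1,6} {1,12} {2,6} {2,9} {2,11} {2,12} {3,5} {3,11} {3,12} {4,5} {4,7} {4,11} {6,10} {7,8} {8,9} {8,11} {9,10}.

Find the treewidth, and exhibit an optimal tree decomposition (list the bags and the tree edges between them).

Treewidth 3.
One such decomposition:
Bags: B1 = {1, 6, 9, 10}  B2 = {1, 2, 6, 9}  B3 = {1, 2, 9, 12}  B4 = {2, 8, 9, 12}  B5 = {2, 8, 11, 12}  B6 = {3, 8, 11, 12}  B7 = {3, 7, 8, 11}  B8 = {3, 4, 7, 11}  B9 = {3, 4, 5, 7}
Tree: B1–B2, B2–B3, B3–B4, B4–B5, B5–B6, B6–B7, B7–B8, B8–B9

Every bag has size at most 4, so the width is 4 − 1 = 3 and tw(G) ≤ 3. For the lower bound: the 4 vertex sets {1,6,10}, {9}, {2}, {3,8,11,12} are disjoint, each induces a connected subgraph, and every pair is joined by at least one edge of G. Contracting each set to a single vertex therefore yields K_{4} as a minor, and since treewidth is minor-monotone, tw(G) ≥ tw(K_{4}) = 3. The upper and lower bounds meet at 3, so that is the treewidth.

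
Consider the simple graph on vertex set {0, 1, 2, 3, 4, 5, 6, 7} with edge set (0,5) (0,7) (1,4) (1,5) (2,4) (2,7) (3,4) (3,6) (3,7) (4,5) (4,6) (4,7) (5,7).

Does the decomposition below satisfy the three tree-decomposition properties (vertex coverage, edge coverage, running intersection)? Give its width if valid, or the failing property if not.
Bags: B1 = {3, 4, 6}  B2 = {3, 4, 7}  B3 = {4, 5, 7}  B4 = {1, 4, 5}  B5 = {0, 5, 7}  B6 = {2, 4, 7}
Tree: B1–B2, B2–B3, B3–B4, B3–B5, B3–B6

Checking the three conditions: (i) the bags cover all of {0, 1, 2, 3, 4, 5, 6, 7}; (ii) for each edge, some bag contains both endpoints; (iii) the bags containing any fixed vertex form a subtree. All hold, so the decomposition is valid with width 3 − 1 = 2.

Yes; width 2.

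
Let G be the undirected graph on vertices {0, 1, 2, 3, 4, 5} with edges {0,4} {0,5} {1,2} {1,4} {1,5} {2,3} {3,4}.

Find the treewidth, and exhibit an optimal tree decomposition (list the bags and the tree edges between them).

Treewidth 2.
Bags: B1 = {1, 2, 3}  B2 = {1, 3, 4}  B3 = {1, 4, 5}  B4 = {0, 4, 5}
Tree: B1–B2, B2–B3, B3–B4

Each bag holds 3 vertices, so the decomposition has width 2, which upper-bounds the treewidth. Since 2–3–4–1–2 is a cycle in G, G is not acyclic. Forests are exactly the graphs of treewidth ≤ 1, so tw(G) ≥ 2. Therefore the treewidth is 2.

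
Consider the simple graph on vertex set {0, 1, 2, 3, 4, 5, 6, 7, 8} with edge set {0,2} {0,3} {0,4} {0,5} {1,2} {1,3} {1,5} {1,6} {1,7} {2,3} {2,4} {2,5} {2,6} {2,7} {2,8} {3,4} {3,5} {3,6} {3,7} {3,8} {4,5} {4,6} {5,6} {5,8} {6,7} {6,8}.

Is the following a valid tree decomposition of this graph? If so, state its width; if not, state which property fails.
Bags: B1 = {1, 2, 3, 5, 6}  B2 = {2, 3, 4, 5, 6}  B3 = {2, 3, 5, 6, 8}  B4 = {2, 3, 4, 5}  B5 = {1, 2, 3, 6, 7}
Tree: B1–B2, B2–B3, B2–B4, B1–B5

No — vertex 0 appears in no bag.

A tree decomposition must satisfy three properties: every vertex lies in some bag; for every edge, both endpoints lie together in some bag; and for every vertex, the bags containing it form a connected subtree. Here vertex 0 appears in no bag, so the decomposition is invalid.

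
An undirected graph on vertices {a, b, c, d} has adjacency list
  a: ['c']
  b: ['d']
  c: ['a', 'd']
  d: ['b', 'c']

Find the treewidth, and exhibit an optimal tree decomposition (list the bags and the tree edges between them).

Treewidth 1.
One optimal decomposition is:
Bags: B1 = {a, c}  B2 = {c, d}  B3 = {b, d}
Tree: B1–B2, B2–B3

The largest bag has 2 vertices, giving width 1; this decomposition certifies tw(G) ≤ 1. Any graph with an edge has treewidth ≥ 1, and G has the edge a–c. Combining the bounds, tw(G) = 1.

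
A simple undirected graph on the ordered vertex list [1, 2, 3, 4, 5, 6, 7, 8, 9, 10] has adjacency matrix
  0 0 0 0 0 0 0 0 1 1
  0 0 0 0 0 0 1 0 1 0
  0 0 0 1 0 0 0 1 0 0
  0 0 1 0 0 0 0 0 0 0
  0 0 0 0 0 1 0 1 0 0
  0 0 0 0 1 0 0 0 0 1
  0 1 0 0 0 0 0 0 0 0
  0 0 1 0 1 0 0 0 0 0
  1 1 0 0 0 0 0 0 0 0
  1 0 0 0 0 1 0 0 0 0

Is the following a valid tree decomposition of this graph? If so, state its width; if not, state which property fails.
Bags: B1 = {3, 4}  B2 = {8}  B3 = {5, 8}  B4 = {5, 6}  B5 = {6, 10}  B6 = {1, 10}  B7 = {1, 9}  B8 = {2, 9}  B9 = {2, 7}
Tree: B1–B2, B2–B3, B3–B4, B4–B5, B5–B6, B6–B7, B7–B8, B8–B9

A tree decomposition must satisfy three properties: every vertex lies in some bag; for every edge, both endpoints lie together in some bag; and for every vertex, the bags containing it form a connected subtree. Here edge (3,8) lies in no bag, so the decomposition is invalid.

No — edge (3,8) lies in no bag.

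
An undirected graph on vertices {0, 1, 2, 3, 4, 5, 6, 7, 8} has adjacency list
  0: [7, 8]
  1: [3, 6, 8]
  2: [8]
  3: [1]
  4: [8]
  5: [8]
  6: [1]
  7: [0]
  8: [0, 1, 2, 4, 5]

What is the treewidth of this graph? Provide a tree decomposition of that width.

Each bag holds 2 vertices, so the decomposition has width 1, which upper-bounds the treewidth. Any graph with an edge has treewidth ≥ 1, and G has the edge 1–3. The upper and lower bounds meet at 1, so that is the treewidth.

Treewidth 1.
Bags: B1 = {1, 3}  B2 = {1, 6}  B3 = {1, 8}  B4 = {0, 8}  B5 = {5, 8}  B6 = {4, 8}  B7 = {2, 8}  B8 = {0, 7}
Tree: B1–B2, B1–B3, B3–B4, B3–B5, B5–B6, B3–B7, B4–B8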